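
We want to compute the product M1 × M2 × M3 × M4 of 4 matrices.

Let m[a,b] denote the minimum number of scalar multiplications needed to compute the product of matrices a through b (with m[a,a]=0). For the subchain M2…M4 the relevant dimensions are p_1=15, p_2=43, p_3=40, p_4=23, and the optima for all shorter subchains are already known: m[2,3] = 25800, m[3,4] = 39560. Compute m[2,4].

39600

m[2,4] = min over k∈[2,3] of m[2,k]+m[k+1,4]+p_{1}·p_k·p_{4}.
k=2: 0 + 39560 + 15·43·23 = 54395; k=3: 25800 + 0 + 15·40·23 = 39600.
Minimum: 39600 at k=3.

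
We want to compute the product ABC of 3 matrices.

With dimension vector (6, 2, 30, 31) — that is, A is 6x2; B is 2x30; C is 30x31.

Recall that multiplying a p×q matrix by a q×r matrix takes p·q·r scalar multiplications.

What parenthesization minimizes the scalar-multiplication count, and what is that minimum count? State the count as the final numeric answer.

(A(BC)): cost 2232.
((AB)C): cost 5940.
Optimal: (A(BC)) with cost 2232.

2232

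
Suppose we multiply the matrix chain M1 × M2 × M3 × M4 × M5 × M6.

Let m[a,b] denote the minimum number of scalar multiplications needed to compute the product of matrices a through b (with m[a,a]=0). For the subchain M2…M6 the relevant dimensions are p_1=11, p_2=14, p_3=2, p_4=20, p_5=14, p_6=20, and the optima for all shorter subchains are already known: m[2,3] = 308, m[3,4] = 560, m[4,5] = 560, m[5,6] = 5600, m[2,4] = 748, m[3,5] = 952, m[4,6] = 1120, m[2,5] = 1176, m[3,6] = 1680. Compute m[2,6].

1868

m[2,6] = min over k∈[2,5] of m[2,k]+m[k+1,6]+p_{1}·p_k·p_{6}.
k=2: 0 + 1680 + 11·14·20 = 4760; k=3: 308 + 1120 + 11·2·20 = 1868; k=4: 748 + 5600 + 11·20·20 = 10748; k=5: 1176 + 0 + 11·14·20 = 4256.
Minimum: 1868 at k=3.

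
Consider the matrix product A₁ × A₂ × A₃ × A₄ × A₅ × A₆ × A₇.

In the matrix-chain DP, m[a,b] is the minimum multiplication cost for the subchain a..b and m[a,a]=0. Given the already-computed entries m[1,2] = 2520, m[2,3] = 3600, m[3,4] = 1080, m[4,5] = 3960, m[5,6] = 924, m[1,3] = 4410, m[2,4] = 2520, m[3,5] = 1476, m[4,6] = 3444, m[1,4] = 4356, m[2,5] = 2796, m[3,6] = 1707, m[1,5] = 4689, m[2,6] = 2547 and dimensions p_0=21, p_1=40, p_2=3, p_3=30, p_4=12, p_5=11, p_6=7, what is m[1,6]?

m[1,6] = min over k∈[1,5] of m[1,k]+m[k+1,6]+p_{0}·p_k·p_{6}.
k=1: 0 + 2547 + 21·40·7 = 8427; k=2: 2520 + 1707 + 21·3·7 = 4668; k=3: 4410 + 3444 + 21·30·7 = 12264; k=4: 4356 + 924 + 21·12·7 = 7044; k=5: 4689 + 0 + 21·11·7 = 6306.
Minimum: 4668 at k=2.

4668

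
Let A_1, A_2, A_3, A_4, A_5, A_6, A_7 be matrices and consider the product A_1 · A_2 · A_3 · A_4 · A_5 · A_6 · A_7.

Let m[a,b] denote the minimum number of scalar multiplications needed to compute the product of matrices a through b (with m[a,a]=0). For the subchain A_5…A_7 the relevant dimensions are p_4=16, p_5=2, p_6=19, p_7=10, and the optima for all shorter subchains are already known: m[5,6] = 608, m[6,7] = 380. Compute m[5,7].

700

m[5,7] = min over k∈[5,6] of m[5,k]+m[k+1,7]+p_{4}·p_k·p_{7}.
k=5: 0 + 380 + 16·2·10 = 700; k=6: 608 + 0 + 16·19·10 = 3648.
Minimum: 700 at k=5.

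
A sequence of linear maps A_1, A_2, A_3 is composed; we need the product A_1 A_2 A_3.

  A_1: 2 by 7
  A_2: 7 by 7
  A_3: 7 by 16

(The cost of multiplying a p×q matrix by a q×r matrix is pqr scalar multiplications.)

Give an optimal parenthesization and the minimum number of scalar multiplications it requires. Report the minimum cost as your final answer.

(A_1 (A_2 A_3)): cost 1008.
((A_1 A_2) A_3): cost 322.
Optimal: ((A_1 A_2) A_3) with cost 322.

322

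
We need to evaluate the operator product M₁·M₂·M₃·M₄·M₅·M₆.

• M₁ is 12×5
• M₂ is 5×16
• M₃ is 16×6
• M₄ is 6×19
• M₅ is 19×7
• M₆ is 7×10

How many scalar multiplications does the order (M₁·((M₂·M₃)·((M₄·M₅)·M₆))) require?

(M₂·M₃): 5×16 by 16×6 → 5×6, cost 5·16·6 = 480
(M₄·M₅): 6×19 by 19×7 → 6×7, cost 6·19·7 = 798
((M₄·M₅)·M₆): 6×7 by 7×10 → 6×10, cost 6·7·10 = 420; cumulative 1218
((M₂·M₃)·((M₄·M₅)·M₆)): 5×6 by 6×10 → 5×10, cost 5·6·10 = 300; cumulative 1998
(M₁·((M₂·M₃)·((M₄·M₅)·M₆))): 12×5 by 5×10 → 12×10, cost 12·5·10 = 600; cumulative 2598
Total: 2598 scalar multiplications.

2598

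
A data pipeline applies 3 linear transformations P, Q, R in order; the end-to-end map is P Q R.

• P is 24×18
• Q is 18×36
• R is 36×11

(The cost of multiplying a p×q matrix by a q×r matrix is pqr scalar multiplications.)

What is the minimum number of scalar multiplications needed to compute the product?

Order (P (Q R)): (Q R): 18×36 by 36×11 → 18×11, cost 18·36·11 = 7128; (P (Q R)): 24×18 by 18×11 → 24×11, cost 24·18·11 = 4752; cumulative 11880. Total 11880.
Order ((P Q) R): (P Q): 24×18 by 18×36 → 24×36, cost 24·18·36 = 15552; ((P Q) R): 24×36 by 36×11 → 24×11, cost 24·36·11 = 9504; cumulative 25056. Total 25056.
Minimum: 11880.

11880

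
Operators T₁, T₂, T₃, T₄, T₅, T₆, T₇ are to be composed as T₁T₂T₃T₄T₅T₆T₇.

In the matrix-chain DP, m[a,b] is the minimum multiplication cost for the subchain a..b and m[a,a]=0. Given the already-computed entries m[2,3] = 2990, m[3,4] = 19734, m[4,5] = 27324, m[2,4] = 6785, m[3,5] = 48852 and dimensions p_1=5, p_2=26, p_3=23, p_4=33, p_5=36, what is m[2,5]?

12725

m[2,5] = min over k∈[2,4] of m[2,k]+m[k+1,5]+p_{1}·p_k·p_{5}.
k=2: 0 + 48852 + 5·26·36 = 53532; k=3: 2990 + 27324 + 5·23·36 = 34454; k=4: 6785 + 0 + 5·33·36 = 12725.
Minimum: 12725 at k=4.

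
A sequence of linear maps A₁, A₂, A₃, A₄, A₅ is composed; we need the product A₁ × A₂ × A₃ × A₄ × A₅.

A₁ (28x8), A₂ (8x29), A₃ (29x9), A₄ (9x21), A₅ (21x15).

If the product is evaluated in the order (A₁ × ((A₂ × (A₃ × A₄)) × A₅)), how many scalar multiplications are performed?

(A₃ × A₄): 29×9 by 9×21 → 29×21, cost 29·9·21 = 5481
(A₂ × (A₃ × A₄)): 8×29 by 29×21 → 8×21, cost 8·29·21 = 4872; cumulative 10353
((A₂ × (A₃ × A₄)) × A₅): 8×21 by 21×15 → 8×15, cost 8·21·15 = 2520; cumulative 12873
(A₁ × ((A₂ × (A₃ × A₄)) × A₅)): 28×8 by 8×15 → 28×15, cost 28·8·15 = 3360; cumulative 16233
Total: 16233 scalar multiplications.

16233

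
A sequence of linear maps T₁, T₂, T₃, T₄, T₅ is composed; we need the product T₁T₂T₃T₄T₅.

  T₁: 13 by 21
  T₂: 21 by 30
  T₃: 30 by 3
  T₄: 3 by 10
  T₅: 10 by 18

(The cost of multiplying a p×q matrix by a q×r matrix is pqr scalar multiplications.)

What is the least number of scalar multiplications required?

3951

Adjacent pairs: T₁T₂ = 13·21·30 = 8190; T₂T₃ = 21·30·3 = 1890; T₃T₄ = 30·3·10 = 900; T₄T₅ = 3·10·18 = 540.
Length 3: T₁..T₃: k=1: 0+1890+13·21·3=2709; k=2: 8190+0+13·30·3=9360 → min 2709 | T₂..T₄: k=2: 0+900+21·30·10=7200; k=3: 1890+0+21·3·10=2520 → min 2520 | T₃..T₅: k=3: 0+540+30·3·18=2160; k=4: 900+0+30·10·18=6300 → min 2160.
Length 4: T₁..T₄: k=1: 0+2520+13·21·10=5250; k=2: 8190+900+13·30·10=12990; k=3: 2709+0+13·3·10=3099 → min 3099 | T₂..T₅: k=2: 0+2160+21·30·18=13500; k=3: 1890+540+21·3·18=3564; k=4: 2520+0+21·10·18=6300 → min 3564.
Length 5: T₁..T₅: k=1: 0+3564+13·21·18=8478; k=2: 8190+2160+13·30·18=17370; k=3: 2709+540+13·3·18=3951; k=4: 3099+0+13·10·18=5439 → min 3951.
Optimal order: ((T₁(T₂T₃))(T₄T₅)) with cost 3951.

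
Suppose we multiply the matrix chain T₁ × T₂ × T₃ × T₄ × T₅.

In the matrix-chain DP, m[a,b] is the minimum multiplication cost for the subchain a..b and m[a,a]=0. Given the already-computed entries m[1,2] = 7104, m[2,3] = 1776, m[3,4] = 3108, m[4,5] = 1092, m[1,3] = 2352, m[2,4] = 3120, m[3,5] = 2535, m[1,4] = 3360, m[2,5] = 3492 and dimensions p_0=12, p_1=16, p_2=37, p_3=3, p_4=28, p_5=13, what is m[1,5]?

3912

m[1,5] = min over k∈[1,4] of m[1,k]+m[k+1,5]+p_{0}·p_k·p_{5}.
k=1: 0 + 3492 + 12·16·13 = 5988; k=2: 7104 + 2535 + 12·37·13 = 15411; k=3: 2352 + 1092 + 12·3·13 = 3912; k=4: 3360 + 0 + 12·28·13 = 7728.
Minimum: 3912 at k=3.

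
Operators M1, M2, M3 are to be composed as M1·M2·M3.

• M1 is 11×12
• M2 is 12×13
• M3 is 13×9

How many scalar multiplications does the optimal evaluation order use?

2592

Order (M1·(M2·M3)): (M2·M3): 12×13 by 13×9 → 12×9, cost 12·13·9 = 1404; (M1·(M2·M3)): 11×12 by 12×9 → 11×9, cost 11·12·9 = 1188; cumulative 2592. Total 2592.
Order ((M1·M2)·M3): (M1·M2): 11×12 by 12×13 → 11×13, cost 11·12·13 = 1716; ((M1·M2)·M3): 11×13 by 13×9 → 11×9, cost 11·13·9 = 1287; cumulative 3003. Total 3003.
Minimum: 2592.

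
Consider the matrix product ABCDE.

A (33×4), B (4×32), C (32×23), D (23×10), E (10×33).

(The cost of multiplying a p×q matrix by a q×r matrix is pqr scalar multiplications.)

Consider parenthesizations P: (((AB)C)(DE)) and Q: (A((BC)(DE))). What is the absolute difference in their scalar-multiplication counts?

43223

Order P = (((AB)C)(DE)): (AB): 33×4 by 4×32 → 33×32, cost 33·4·32 = 4224; ((AB)C): 33×32 by 32×23 → 33×23, cost 33·32·23 = 24288; cumulative 28512; (DE): 23×10 by 10×33 → 23×33, cost 23·10·33 = 7590; (((AB)C)(DE)): 33×23 by 23×33 → 33×33, cost 33·23·33 = 25047; cumulative 61149. Total 61149.
Order Q = (A((BC)(DE))): (BC): 4×32 by 32×23 → 4×23, cost 4·32·23 = 2944; (DE): 23×10 by 10×33 → 23×33, cost 23·10·33 = 7590; ((BC)(DE)): 4×23 by 23×33 → 4×33, cost 4·23·33 = 3036; cumulative 13570; (A((BC)(DE))): 33×4 by 4×33 → 33×33, cost 33·4·33 = 4356; cumulative 17926. Total 17926.
Difference: |61149 − 17926| = 43223.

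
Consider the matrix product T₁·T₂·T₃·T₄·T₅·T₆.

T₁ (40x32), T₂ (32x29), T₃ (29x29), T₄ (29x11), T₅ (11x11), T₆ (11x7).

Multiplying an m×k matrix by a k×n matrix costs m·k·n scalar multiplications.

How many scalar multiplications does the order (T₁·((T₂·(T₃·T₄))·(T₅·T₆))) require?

31730

(T₃·T₄): 29×29 by 29×11 → 29×11, cost 29·29·11 = 9251
(T₂·(T₃·T₄)): 32×29 by 29×11 → 32×11, cost 32·29·11 = 10208; cumulative 19459
(T₅·T₆): 11×11 by 11×7 → 11×7, cost 11·11·7 = 847
((T₂·(T₃·T₄))·(T₅·T₆)): 32×11 by 11×7 → 32×7, cost 32·11·7 = 2464; cumulative 22770
(T₁·((T₂·(T₃·T₄))·(T₅·T₆))): 40×32 by 32×7 → 40×7, cost 40·32·7 = 8960; cumulative 31730
Total: 31730 scalar multiplications.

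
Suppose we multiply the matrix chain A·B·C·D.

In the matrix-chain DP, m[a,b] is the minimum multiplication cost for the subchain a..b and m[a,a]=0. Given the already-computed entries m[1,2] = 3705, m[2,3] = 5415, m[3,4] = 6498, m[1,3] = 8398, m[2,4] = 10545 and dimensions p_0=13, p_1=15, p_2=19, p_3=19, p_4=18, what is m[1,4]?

m[1,4] = min over k∈[1,3] of m[1,k]+m[k+1,4]+p_{0}·p_k·p_{4}.
k=1: 0 + 10545 + 13·15·18 = 14055; k=2: 3705 + 6498 + 13·19·18 = 14649; k=3: 8398 + 0 + 13·19·18 = 12844.
Minimum: 12844 at k=3.

12844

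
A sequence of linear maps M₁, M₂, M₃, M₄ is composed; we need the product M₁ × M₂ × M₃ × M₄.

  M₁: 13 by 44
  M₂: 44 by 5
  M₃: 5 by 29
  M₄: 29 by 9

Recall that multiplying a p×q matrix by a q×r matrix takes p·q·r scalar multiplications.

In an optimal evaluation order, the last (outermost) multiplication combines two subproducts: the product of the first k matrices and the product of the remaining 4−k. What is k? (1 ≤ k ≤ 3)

2

Adjacent pairs: M₁M₂ = 13·44·5 = 2860; M₂M₃ = 44·5·29 = 6380; M₃M₄ = 5·29·9 = 1305.
Length 3: M₁..M₃: k=1: 0+6380+13·44·29=22968; k=2: 2860+0+13·5·29=4745 → min 4745 | M₂..M₄: k=2: 0+1305+44·5·9=3285; k=3: 6380+0+44·29·9=17864 → min 3285.
Top-level splits: k=1: (M₁..M₁)·(M₂..M₄) → 0+3285+13·44·9 = 8433; k=2: (M₁..M₂)·(M₃..M₄) → 2860+1305+13·5·9 = 4750; k=3: (M₁..M₃)·(M₄..M₄) → 4745+0+13·29·9 = 8138.
Best split is after M₂, i.e. k = 2.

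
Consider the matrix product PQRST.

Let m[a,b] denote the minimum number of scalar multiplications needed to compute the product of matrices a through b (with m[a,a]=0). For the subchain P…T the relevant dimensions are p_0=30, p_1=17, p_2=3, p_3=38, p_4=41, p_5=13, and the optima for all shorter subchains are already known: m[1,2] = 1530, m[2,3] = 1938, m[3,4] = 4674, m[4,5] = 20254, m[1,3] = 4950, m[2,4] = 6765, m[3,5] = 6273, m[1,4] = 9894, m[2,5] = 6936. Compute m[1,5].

m[1,5] = min over k∈[1,4] of m[1,k]+m[k+1,5]+p_{0}·p_k·p_{5}.
k=1: 0 + 6936 + 30·17·13 = 13566; k=2: 1530 + 6273 + 30·3·13 = 8973; k=3: 4950 + 20254 + 30·38·13 = 40024; k=4: 9894 + 0 + 30·41·13 = 25884.
Minimum: 8973 at k=2.

8973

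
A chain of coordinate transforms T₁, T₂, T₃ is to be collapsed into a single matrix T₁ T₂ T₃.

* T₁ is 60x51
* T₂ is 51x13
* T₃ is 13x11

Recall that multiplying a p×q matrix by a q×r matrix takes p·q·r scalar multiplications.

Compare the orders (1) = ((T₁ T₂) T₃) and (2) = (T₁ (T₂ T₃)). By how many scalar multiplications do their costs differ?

Order (1) = ((T₁ T₂) T₃): (T₁ T₂): 60×51 by 51×13 → 60×13, cost 60·51·13 = 39780; ((T₁ T₂) T₃): 60×13 by 13×11 → 60×11, cost 60·13·11 = 8580; cumulative 48360. Total 48360.
Order (2) = (T₁ (T₂ T₃)): (T₂ T₃): 51×13 by 13×11 → 51×11, cost 51·13·11 = 7293; (T₁ (T₂ T₃)): 60×51 by 51×11 → 60×11, cost 60·51·11 = 33660; cumulative 40953. Total 40953.
Difference: |48360 − 40953| = 7407.

7407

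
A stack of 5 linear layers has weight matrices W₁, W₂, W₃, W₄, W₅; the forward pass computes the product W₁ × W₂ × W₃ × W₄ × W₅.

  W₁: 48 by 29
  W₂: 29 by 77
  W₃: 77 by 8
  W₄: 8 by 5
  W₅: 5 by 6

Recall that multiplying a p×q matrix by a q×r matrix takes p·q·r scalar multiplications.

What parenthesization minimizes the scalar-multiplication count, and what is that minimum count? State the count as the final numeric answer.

Adjacent pairs: W₁W₂ = 48·29·77 = 107184; W₂W₃ = 29·77·8 = 17864; W₃W₄ = 77·8·5 = 3080; W₄W₅ = 8·5·6 = 240.
Length 3: W₁..W₃: k=1: 0+17864+48·29·8=29000; k=2: 107184+0+48·77·8=136752 → min 29000 | W₂..W₄: k=2: 0+3080+29·77·5=14245; k=3: 17864+0+29·8·5=19024 → min 14245 | W₃..W₅: k=3: 0+240+77·8·6=3936; k=4: 3080+0+77·5·6=5390 → min 3936.
Length 4: W₁..W₄: k=1: 0+14245+48·29·5=21205; k=2: 107184+3080+48·77·5=128744; k=3: 29000+0+48·8·5=30920 → min 21205 | W₂..W₅: k=2: 0+3936+29·77·6=17334; k=3: 17864+240+29·8·6=19496; k=4: 14245+0+29·5·6=15115 → min 15115.
Length 5: W₁..W₅: k=1: 0+15115+48·29·6=23467; k=2: 107184+3936+48·77·6=133296; k=3: 29000+240+48·8·6=31544; k=4: 21205+0+48·5·6=22645 → min 22645.
Optimal parenthesization: ((W₁ × (W₂ × (W₃ × W₄))) × W₅) with cost 22645.

22645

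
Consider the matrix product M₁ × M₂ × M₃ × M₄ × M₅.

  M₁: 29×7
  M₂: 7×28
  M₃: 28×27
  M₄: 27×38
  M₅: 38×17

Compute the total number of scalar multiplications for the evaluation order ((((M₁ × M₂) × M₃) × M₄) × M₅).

(M₁ × M₂): 29×7 by 7×28 → 29×28, cost 29·7·28 = 5684
((M₁ × M₂) × M₃): 29×28 by 28×27 → 29×27, cost 29·28·27 = 21924; cumulative 27608
(((M₁ × M₂) × M₃) × M₄): 29×27 by 27×38 → 29×38, cost 29·27·38 = 29754; cumulative 57362
((((M₁ × M₂) × M₃) × M₄) × M₅): 29×38 by 38×17 → 29×17, cost 29·38·17 = 18734; cumulative 76096
Total: 76096 scalar multiplications.

76096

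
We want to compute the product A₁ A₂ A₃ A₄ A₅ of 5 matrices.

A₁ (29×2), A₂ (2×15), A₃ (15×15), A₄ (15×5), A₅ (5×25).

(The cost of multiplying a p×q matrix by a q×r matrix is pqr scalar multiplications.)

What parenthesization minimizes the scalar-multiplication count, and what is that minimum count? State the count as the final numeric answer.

2300

Adjacent pairs: A₁A₂ = 29·2·15 = 870; A₂A₃ = 2·15·15 = 450; A₃A₄ = 15·15·5 = 1125; A₄A₅ = 15·5·25 = 1875.
Length 3: A₁..A₃: k=1: 0+450+29·2·15=1320; k=2: 870+0+29·15·15=7395 → min 1320 | A₂..A₄: k=2: 0+1125+2·15·5=1275; k=3: 450+0+2·15·5=600 → min 600 | A₃..A₅: k=3: 0+1875+15·15·25=7500; k=4: 1125+0+15·5·25=3000 → min 3000.
Length 4: A₁..A₄: k=1: 0+600+29·2·5=890; k=2: 870+1125+29·15·5=4170; k=3: 1320+0+29·15·5=3495 → min 890 | A₂..A₅: k=2: 0+3000+2·15·25=3750; k=3: 450+1875+2·15·25=3075; k=4: 600+0+2·5·25=850 → min 850.
Length 5: A₁..A₅: k=1: 0+850+29·2·25=2300; k=2: 870+3000+29·15·25=14745; k=3: 1320+1875+29·15·25=14070; k=4: 890+0+29·5·25=4515 → min 2300.
Optimal parenthesization: (A₁ (((A₂ A₃) A₄) A₅)) with cost 2300.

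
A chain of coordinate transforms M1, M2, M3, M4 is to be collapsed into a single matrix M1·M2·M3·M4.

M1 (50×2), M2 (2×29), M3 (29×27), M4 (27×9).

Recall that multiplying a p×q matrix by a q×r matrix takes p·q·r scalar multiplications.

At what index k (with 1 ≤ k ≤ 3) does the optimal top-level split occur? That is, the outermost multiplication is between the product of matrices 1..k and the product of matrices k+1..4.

Adjacent pairs: M1M2 = 50·2·29 = 2900; M2M3 = 2·29·27 = 1566; M3M4 = 29·27·9 = 7047.
Length 3: M1..M3: k=1: 0+1566+50·2·27=4266; k=2: 2900+0+50·29·27=42050 → min 4266 | M2..M4: k=2: 0+7047+2·29·9=7569; k=3: 1566+0+2·27·9=2052 → min 2052.
Top-level splits: k=1: (M1..M1)·(M2..M4) → 0+2052+50·2·9 = 2952; k=2: (M1..M2)·(M3..M4) → 2900+7047+50·29·9 = 22997; k=3: (M1..M3)·(M4..M4) → 4266+0+50·27·9 = 16416.
Best split is after M1, i.e. k = 1.

1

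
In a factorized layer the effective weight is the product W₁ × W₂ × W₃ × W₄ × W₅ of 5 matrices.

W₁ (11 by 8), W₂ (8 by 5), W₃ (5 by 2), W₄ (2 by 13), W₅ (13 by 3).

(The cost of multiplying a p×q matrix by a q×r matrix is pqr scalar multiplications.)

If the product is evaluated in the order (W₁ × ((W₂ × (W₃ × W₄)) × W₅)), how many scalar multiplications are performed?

1226

(W₃ × W₄): 5×2 by 2×13 → 5×13, cost 5·2·13 = 130
(W₂ × (W₃ × W₄)): 8×5 by 5×13 → 8×13, cost 8·5·13 = 520; cumulative 650
((W₂ × (W₃ × W₄)) × W₅): 8×13 by 13×3 → 8×3, cost 8·13·3 = 312; cumulative 962
(W₁ × ((W₂ × (W₃ × W₄)) × W₅)): 11×8 by 8×3 → 11×3, cost 11·8·3 = 264; cumulative 1226
Total: 1226 scalar multiplications.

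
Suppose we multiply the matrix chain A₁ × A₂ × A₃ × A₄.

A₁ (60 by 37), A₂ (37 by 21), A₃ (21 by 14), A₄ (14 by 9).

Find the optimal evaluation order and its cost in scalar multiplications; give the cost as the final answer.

Adjacent pairs: A₁A₂ = 60·37·21 = 46620; A₂A₃ = 37·21·14 = 10878; A₃A₄ = 21·14·9 = 2646.
Length 3: A₁..A₃: k=1: 0+10878+60·37·14=41958; k=2: 46620+0+60·21·14=64260 → min 41958 | A₂..A₄: k=2: 0+2646+37·21·9=9639; k=3: 10878+0+37·14·9=15540 → min 9639.
Length 4: A₁..A₄: k=1: 0+9639+60·37·9=29619; k=2: 46620+2646+60·21·9=60606; k=3: 41958+0+60·14·9=49518 → min 29619.
Optimal parenthesization: (A₁ × (A₂ × (A₃ × A₄))) with cost 29619.

29619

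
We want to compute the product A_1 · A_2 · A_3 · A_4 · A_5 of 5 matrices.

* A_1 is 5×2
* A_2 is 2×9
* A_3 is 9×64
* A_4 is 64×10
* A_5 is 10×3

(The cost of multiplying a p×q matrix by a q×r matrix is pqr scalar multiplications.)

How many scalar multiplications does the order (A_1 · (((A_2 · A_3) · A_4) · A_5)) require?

(A_2 · A_3): 2×9 by 9×64 → 2×64, cost 2·9·64 = 1152
((A_2 · A_3) · A_4): 2×64 by 64×10 → 2×10, cost 2·64·10 = 1280; cumulative 2432
(((A_2 · A_3) · A_4) · A_5): 2×10 by 10×3 → 2×3, cost 2·10·3 = 60; cumulative 2492
(A_1 · (((A_2 · A_3) · A_4) · A_5)): 5×2 by 2×3 → 5×3, cost 5·2·3 = 30; cumulative 2522
Total: 2522 scalar multiplications.

2522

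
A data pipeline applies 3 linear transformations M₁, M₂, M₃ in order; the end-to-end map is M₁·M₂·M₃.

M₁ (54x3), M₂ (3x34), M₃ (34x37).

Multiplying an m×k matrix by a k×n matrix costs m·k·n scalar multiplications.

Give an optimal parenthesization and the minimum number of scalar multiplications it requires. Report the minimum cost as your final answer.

(M₁·(M₂·M₃)): cost 9768.
((M₁·M₂)·M₃): cost 73440.
Optimal: (M₁·(M₂·M₃)) with cost 9768.

9768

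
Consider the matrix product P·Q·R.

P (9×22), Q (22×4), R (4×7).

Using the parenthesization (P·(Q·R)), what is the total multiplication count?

(Q·R): 22×4 by 4×7 → 22×7, cost 22·4·7 = 616
(P·(Q·R)): 9×22 by 22×7 → 9×7, cost 9·22·7 = 1386; cumulative 2002
Total: 2002 scalar multiplications.

2002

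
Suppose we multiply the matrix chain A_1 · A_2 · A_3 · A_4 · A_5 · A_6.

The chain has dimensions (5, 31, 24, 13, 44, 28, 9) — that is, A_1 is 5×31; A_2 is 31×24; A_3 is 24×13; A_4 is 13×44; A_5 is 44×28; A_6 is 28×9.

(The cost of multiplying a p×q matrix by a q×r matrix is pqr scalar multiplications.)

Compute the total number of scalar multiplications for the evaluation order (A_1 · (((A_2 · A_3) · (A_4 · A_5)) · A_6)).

(A_2 · A_3): 31×24 by 24×13 → 31×13, cost 31·24·13 = 9672
(A_4 · A_5): 13×44 by 44×28 → 13×28, cost 13·44·28 = 16016
((A_2 · A_3) · (A_4 · A_5)): 31×13 by 13×28 → 31×28, cost 31·13·28 = 11284; cumulative 36972
(((A_2 · A_3) · (A_4 · A_5)) · A_6): 31×28 by 28×9 → 31×9, cost 31·28·9 = 7812; cumulative 44784
(A_1 · (((A_2 · A_3) · (A_4 · A_5)) · A_6)): 5×31 by 31×9 → 5×9, cost 5·31·9 = 1395; cumulative 46179
Total: 46179 scalar multiplications.

46179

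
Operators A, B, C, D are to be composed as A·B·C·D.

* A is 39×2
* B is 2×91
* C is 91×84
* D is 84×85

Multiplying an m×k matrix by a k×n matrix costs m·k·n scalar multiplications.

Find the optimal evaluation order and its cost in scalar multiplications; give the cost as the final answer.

36198

Adjacent pairs: AB = 39·2·91 = 7098; BC = 2·91·84 = 15288; CD = 91·84·85 = 649740.
Length 3: A..C: k=1: 0+15288+39·2·84=21840; k=2: 7098+0+39·91·84=305214 → min 21840 | B..D: k=2: 0+649740+2·91·85=665210; k=3: 15288+0+2·84·85=29568 → min 29568.
Length 4: A..D: k=1: 0+29568+39·2·85=36198; k=2: 7098+649740+39·91·85=958503; k=3: 21840+0+39·84·85=300300 → min 36198.
Optimal parenthesization: (A·((B·C)·D)) with cost 36198.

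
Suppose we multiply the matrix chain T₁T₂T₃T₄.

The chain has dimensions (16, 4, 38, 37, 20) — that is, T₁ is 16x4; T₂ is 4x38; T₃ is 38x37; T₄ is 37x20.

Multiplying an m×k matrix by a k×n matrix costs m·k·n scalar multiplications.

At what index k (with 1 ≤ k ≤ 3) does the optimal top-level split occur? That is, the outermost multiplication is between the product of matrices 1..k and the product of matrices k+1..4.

Adjacent pairs: T₁T₂ = 16·4·38 = 2432; T₂T₃ = 4·38·37 = 5624; T₃T₄ = 38·37·20 = 28120.
Length 3: T₁..T₃: k=1: 0+5624+16·4·37=7992; k=2: 2432+0+16·38·37=24928 → min 7992 | T₂..T₄: k=2: 0+28120+4·38·20=31160; k=3: 5624+0+4·37·20=8584 → min 8584.
Top-level splits: k=1: (T₁..T₁)·(T₂..T₄) → 0+8584+16·4·20 = 9864; k=2: (T₁..T₂)·(T₃..T₄) → 2432+28120+16·38·20 = 42712; k=3: (T₁..T₃)·(T₄..T₄) → 7992+0+16·37·20 = 19832.
Best split is after T₁, i.e. k = 1.

1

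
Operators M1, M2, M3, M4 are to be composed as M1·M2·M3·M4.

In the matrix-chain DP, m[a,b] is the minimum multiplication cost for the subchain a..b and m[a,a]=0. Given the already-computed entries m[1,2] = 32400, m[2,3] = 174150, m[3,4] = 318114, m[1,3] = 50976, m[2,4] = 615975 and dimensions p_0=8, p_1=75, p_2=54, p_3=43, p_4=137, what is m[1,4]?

98104

m[1,4] = min over k∈[1,3] of m[1,k]+m[k+1,4]+p_{0}·p_k·p_{4}.
k=1: 0 + 615975 + 8·75·137 = 698175; k=2: 32400 + 318114 + 8·54·137 = 409698; k=3: 50976 + 0 + 8·43·137 = 98104.
Minimum: 98104 at k=3.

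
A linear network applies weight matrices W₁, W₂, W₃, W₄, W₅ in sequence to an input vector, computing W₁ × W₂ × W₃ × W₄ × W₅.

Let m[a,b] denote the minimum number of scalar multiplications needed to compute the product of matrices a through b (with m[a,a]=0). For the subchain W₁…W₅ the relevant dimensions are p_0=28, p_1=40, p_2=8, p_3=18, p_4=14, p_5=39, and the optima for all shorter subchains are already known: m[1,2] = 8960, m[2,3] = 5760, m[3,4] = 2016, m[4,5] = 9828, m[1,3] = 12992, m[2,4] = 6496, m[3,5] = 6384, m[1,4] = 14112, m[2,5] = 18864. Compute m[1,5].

m[1,5] = min over k∈[1,4] of m[1,k]+m[k+1,5]+p_{0}·p_k·p_{5}.
k=1: 0 + 18864 + 28·40·39 = 62544; k=2: 8960 + 6384 + 28·8·39 = 24080; k=3: 12992 + 9828 + 28·18·39 = 42476; k=4: 14112 + 0 + 28·14·39 = 29400.
Minimum: 24080 at k=2.

24080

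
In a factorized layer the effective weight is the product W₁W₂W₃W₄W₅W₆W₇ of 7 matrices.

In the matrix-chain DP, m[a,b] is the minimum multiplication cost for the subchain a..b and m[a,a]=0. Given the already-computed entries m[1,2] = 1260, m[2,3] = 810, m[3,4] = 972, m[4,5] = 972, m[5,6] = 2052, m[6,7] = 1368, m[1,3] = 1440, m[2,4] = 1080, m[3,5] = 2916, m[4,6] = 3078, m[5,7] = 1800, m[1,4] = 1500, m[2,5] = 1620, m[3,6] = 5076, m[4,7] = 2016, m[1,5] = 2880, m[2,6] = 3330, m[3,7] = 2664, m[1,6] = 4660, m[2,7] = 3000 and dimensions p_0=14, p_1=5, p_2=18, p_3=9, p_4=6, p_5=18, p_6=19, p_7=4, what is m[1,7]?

3280

m[1,7] = min over k∈[1,6] of m[1,k]+m[k+1,7]+p_{0}·p_k·p_{7}.
k=1: 0 + 3000 + 14·5·4 = 3280; k=2: 1260 + 2664 + 14·18·4 = 4932; k=3: 1440 + 2016 + 14·9·4 = 3960; k=4: 1500 + 1800 + 14·6·4 = 3636; k=5: 2880 + 1368 + 14·18·4 = 5256; k=6: 4660 + 0 + 14·19·4 = 5724.
Minimum: 3280 at k=1.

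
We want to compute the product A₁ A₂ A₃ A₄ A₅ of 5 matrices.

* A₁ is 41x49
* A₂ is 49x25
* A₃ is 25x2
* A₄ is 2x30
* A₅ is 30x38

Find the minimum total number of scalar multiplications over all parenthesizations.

11864

Adjacent pairs: A₁A₂ = 41·49·25 = 50225; A₂A₃ = 49·25·2 = 2450; A₃A₄ = 25·2·30 = 1500; A₄A₅ = 2·30·38 = 2280.
Length 3: A₁..A₃: k=1: 0+2450+41·49·2=6468; k=2: 50225+0+41·25·2=52275 → min 6468 | A₂..A₄: k=2: 0+1500+49·25·30=38250; k=3: 2450+0+49·2·30=5390 → min 5390 | A₃..A₅: k=3: 0+2280+25·2·38=4180; k=4: 1500+0+25·30·38=30000 → min 4180.
Length 4: A₁..A₄: k=1: 0+5390+41·49·30=65660; k=2: 50225+1500+41·25·30=82475; k=3: 6468+0+41·2·30=8928 → min 8928 | A₂..A₅: k=2: 0+4180+49·25·38=50730; k=3: 2450+2280+49·2·38=8454; k=4: 5390+0+49·30·38=61250 → min 8454.
Length 5: A₁..A₅: k=1: 0+8454+41·49·38=84796; k=2: 50225+4180+41·25·38=93355; k=3: 6468+2280+41·2·38=11864; k=4: 8928+0+41·30·38=55668 → min 11864.
Optimal order: ((A₁ (A₂ A₃)) (A₄ A₅)) with cost 11864.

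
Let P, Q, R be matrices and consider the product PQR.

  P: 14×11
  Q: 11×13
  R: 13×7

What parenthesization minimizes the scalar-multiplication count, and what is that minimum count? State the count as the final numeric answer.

2079

(P(QR)): cost 2079.
((PQ)R): cost 3276.
Optimal: (P(QR)) with cost 2079.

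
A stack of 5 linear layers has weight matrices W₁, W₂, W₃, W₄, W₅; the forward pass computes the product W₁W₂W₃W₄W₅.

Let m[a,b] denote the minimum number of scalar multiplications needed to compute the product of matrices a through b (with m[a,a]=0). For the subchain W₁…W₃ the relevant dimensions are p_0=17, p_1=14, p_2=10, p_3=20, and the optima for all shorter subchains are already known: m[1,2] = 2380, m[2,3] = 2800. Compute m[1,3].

5780

m[1,3] = min over k∈[1,2] of m[1,k]+m[k+1,3]+p_{0}·p_k·p_{3}.
k=1: 0 + 2800 + 17·14·20 = 7560; k=2: 2380 + 0 + 17·10·20 = 5780.
Minimum: 5780 at k=2.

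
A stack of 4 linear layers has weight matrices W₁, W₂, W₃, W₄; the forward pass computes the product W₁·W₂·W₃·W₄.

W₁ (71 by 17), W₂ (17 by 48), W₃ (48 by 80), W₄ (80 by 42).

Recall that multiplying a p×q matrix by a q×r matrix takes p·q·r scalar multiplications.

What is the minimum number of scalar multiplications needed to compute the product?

173094

Adjacent pairs: W₁W₂ = 71·17·48 = 57936; W₂W₃ = 17·48·80 = 65280; W₃W₄ = 48·80·42 = 161280.
Length 3: W₁..W₃: k=1: 0+65280+71·17·80=161840; k=2: 57936+0+71·48·80=330576 → min 161840 | W₂..W₄: k=2: 0+161280+17·48·42=195552; k=3: 65280+0+17·80·42=122400 → min 122400.
Length 4: W₁..W₄: k=1: 0+122400+71·17·42=173094; k=2: 57936+161280+71·48·42=362352; k=3: 161840+0+71·80·42=400400 → min 173094.
Optimal order: (W₁·((W₂·W₃)·W₄)) with cost 173094.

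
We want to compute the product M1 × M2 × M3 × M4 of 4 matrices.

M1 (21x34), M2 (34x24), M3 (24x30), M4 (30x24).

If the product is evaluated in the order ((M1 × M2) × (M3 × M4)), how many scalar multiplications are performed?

46512

(M1 × M2): 21×34 by 34×24 → 21×24, cost 21·34·24 = 17136
(M3 × M4): 24×30 by 30×24 → 24×24, cost 24·30·24 = 17280
((M1 × M2) × (M3 × M4)): 21×24 by 24×24 → 21×24, cost 21·24·24 = 12096; cumulative 46512
Total: 46512 scalar multiplications.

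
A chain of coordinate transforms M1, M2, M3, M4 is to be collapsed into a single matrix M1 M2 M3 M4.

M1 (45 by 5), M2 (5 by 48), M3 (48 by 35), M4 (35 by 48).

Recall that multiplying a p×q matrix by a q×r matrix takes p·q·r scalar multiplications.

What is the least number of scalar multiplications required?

27600

Adjacent pairs: M1M2 = 45·5·48 = 10800; M2M3 = 5·48·35 = 8400; M3M4 = 48·35·48 = 80640.
Length 3: M1..M3: k=1: 0+8400+45·5·35=16275; k=2: 10800+0+45·48·35=86400 → min 16275 | M2..M4: k=2: 0+80640+5·48·48=92160; k=3: 8400+0+5·35·48=16800 → min 16800.
Length 4: M1..M4: k=1: 0+16800+45·5·48=27600; k=2: 10800+80640+45·48·48=195120; k=3: 16275+0+45·35·48=91875 → min 27600.
Optimal order: (M1 ((M2 M3) M4)) with cost 27600.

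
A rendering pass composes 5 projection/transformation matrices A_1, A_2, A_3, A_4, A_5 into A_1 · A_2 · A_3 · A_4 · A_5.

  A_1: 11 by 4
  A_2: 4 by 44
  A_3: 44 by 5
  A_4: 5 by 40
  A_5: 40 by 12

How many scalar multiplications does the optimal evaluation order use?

4048

Adjacent pairs: A_1A_2 = 11·4·44 = 1936; A_2A_3 = 4·44·5 = 880; A_3A_4 = 44·5·40 = 8800; A_4A_5 = 5·40·12 = 2400.
Length 3: A_1..A_3: k=1: 0+880+11·4·5=1100; k=2: 1936+0+11·44·5=4356 → min 1100 | A_2..A_4: k=2: 0+8800+4·44·40=15840; k=3: 880+0+4·5·40=1680 → min 1680 | A_3..A_5: k=3: 0+2400+44·5·12=5040; k=4: 8800+0+44·40·12=29920 → min 5040.
Length 4: A_1..A_4: k=1: 0+1680+11·4·40=3440; k=2: 1936+8800+11·44·40=30096; k=3: 1100+0+11·5·40=3300 → min 3300 | A_2..A_5: k=2: 0+5040+4·44·12=7152; k=3: 880+2400+4·5·12=3520; k=4: 1680+0+4·40·12=3600 → min 3520.
Length 5: A_1..A_5: k=1: 0+3520+11·4·12=4048; k=2: 1936+5040+11·44·12=12784; k=3: 1100+2400+11·5·12=4160; k=4: 3300+0+11·40·12=8580 → min 4048.
Optimal order: (A_1 · ((A_2 · A_3) · (A_4 · A_5))) with cost 4048.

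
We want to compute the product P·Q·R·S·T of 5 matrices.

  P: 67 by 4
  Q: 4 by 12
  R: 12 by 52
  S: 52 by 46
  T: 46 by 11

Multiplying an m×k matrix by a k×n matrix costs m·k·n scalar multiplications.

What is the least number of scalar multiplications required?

17036

Adjacent pairs: PQ = 67·4·12 = 3216; QR = 4·12·52 = 2496; RS = 12·52·46 = 28704; ST = 52·46·11 = 26312.
Length 3: P..R: k=1: 0+2496+67·4·52=16432; k=2: 3216+0+67·12·52=45024 → min 16432 | Q..S: k=2: 0+28704+4·12·46=30912; k=3: 2496+0+4·52·46=12064 → min 12064 | R..T: k=3: 0+26312+12·52·11=33176; k=4: 28704+0+12·46·11=34776 → min 33176.
Length 4: P..S: k=1: 0+12064+67·4·46=24392; k=2: 3216+28704+67·12·46=68904; k=3: 16432+0+67·52·46=176696 → min 24392 | Q..T: k=2: 0+33176+4·12·11=33704; k=3: 2496+26312+4·52·11=31096; k=4: 12064+0+4·46·11=14088 → min 14088.
Length 5: P..T: k=1: 0+14088+67·4·11=17036; k=2: 3216+33176+67·12·11=45236; k=3: 16432+26312+67·52·11=81068; k=4: 24392+0+67·46·11=58294 → min 17036.
Optimal order: (P·(((Q·R)·S)·T)) with cost 17036.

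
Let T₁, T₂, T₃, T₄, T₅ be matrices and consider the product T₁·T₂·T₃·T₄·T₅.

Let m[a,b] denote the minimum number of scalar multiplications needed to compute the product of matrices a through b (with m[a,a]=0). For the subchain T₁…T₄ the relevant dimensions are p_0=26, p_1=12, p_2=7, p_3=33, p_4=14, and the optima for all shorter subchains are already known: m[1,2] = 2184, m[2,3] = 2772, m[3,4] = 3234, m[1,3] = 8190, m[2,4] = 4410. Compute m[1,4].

7966

m[1,4] = min over k∈[1,3] of m[1,k]+m[k+1,4]+p_{0}·p_k·p_{4}.
k=1: 0 + 4410 + 26·12·14 = 8778; k=2: 2184 + 3234 + 26·7·14 = 7966; k=3: 8190 + 0 + 26·33·14 = 20202.
Minimum: 7966 at k=2.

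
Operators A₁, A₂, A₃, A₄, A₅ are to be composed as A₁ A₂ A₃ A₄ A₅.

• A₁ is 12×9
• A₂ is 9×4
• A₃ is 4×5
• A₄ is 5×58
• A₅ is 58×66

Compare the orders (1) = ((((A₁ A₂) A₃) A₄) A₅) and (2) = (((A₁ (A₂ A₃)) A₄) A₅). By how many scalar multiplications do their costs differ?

48

Order (1) = ((((A₁ A₂) A₃) A₄) A₅): (A₁ A₂): 12×9 by 9×4 → 12×4, cost 12·9·4 = 432; ((A₁ A₂) A₃): 12×4 by 4×5 → 12×5, cost 12·4·5 = 240; cumulative 672; (((A₁ A₂) A₃) A₄): 12×5 by 5×58 → 12×58, cost 12·5·58 = 3480; cumulative 4152; ((((A₁ A₂) A₃) A₄) A₅): 12×58 by 58×66 → 12×66, cost 12·58·66 = 45936; cumulative 50088. Total 50088.
Order (2) = (((A₁ (A₂ A₃)) A₄) A₅): (A₂ A₃): 9×4 by 4×5 → 9×5, cost 9·4·5 = 180; (A₁ (A₂ A₃)): 12×9 by 9×5 → 12×5, cost 12·9·5 = 540; cumulative 720; ((A₁ (A₂ A₃)) A₄): 12×5 by 5×58 → 12×58, cost 12·5·58 = 3480; cumulative 4200; (((A₁ (A₂ A₃)) A₄) A₅): 12×58 by 58×66 → 12×66, cost 12·58·66 = 45936; cumulative 50136. Total 50136.
Difference: |50088 − 50136| = 48.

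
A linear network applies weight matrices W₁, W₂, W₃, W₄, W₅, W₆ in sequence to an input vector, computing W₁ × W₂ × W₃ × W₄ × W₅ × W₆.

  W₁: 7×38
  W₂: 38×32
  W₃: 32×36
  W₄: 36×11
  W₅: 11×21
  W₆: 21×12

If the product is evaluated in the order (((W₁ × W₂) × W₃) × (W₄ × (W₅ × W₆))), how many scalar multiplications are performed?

27124

(W₁ × W₂): 7×38 by 38×32 → 7×32, cost 7·38·32 = 8512
((W₁ × W₂) × W₃): 7×32 by 32×36 → 7×36, cost 7·32·36 = 8064; cumulative 16576
(W₅ × W₆): 11×21 by 21×12 → 11×12, cost 11·21·12 = 2772
(W₄ × (W₅ × W₆)): 36×11 by 11×12 → 36×12, cost 36·11·12 = 4752; cumulative 7524
(((W₁ × W₂) × W₃) × (W₄ × (W₅ × W₆))): 7×36 by 36×12 → 7×12, cost 7·36·12 = 3024; cumulative 27124
Total: 27124 scalar multiplications.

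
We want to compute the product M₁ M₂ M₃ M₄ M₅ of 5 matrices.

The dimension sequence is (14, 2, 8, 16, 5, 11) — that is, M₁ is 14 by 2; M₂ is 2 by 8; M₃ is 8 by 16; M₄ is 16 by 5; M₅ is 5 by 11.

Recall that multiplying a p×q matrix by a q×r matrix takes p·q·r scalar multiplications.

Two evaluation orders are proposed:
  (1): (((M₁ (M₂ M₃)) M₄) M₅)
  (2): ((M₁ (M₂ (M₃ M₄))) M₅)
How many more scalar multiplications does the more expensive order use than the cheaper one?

964

Order (1) = (((M₁ (M₂ M₃)) M₄) M₅): (M₂ M₃): 2×8 by 8×16 → 2×16, cost 2·8·16 = 256; (M₁ (M₂ M₃)): 14×2 by 2×16 → 14×16, cost 14·2·16 = 448; cumulative 704; ((M₁ (M₂ M₃)) M₄): 14×16 by 16×5 → 14×5, cost 14·16·5 = 1120; cumulative 1824; (((M₁ (M₂ M₃)) M₄) M₅): 14×5 by 5×11 → 14×11, cost 14·5·11 = 770; cumulative 2594. Total 2594.
Order (2) = ((M₁ (M₂ (M₃ M₄))) M₅): (M₃ M₄): 8×16 by 16×5 → 8×5, cost 8·16·5 = 640; (M₂ (M₃ M₄)): 2×8 by 8×5 → 2×5, cost 2·8·5 = 80; cumulative 720; (M₁ (M₂ (M₃ M₄))): 14×2 by 2×5 → 14×5, cost 14·2·5 = 140; cumulative 860; ((M₁ (M₂ (M₃ M₄))) M₅): 14×5 by 5×11 → 14×11, cost 14·5·11 = 770; cumulative 1630. Total 1630.
Difference: |2594 − 1630| = 964.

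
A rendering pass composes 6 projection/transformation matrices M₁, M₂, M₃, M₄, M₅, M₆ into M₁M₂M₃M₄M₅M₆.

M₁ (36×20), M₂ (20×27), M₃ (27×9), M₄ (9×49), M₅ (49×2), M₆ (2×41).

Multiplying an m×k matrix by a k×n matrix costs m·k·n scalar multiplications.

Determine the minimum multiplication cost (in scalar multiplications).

6840

Adjacent pairs: M₁M₂ = 36·20·27 = 19440; M₂M₃ = 20·27·9 = 4860; M₃M₄ = 27·9·49 = 11907; M₄M₅ = 9·49·2 = 882; M₅M₆ = 49·2·41 = 4018.
Length 3: M₁..M₃: k=1: 0+4860+36·20·9=11340; k=2: 19440+0+36·27·9=28188 → min 11340 | M₂..M₄: k=2: 0+11907+20·27·49=38367; k=3: 4860+0+20·9·49=13680 → min 13680 | M₃..M₅: k=3: 0+882+27·9·2=1368; k=4: 11907+0+27·49·2=14553 → min 1368 | M₄..M₆: k=4: 0+4018+9·49·41=22099; k=5: 882+0+9·2·41=1620 → min 1620.
Length 4: M₁..M₄: k=1: 0+13680+36·20·49=48960; k=2: 19440+11907+36·27·49=78975; k=3: 11340+0+36·9·49=27216 → min 27216 | M₂..M₅: k=2: 0+1368+20·27·2=2448; k=3: 4860+882+20·9·2=6102; k=4: 13680+0+20·49·2=15640 → min 2448 | M₃..M₆: k=3: 0+1620+27·9·41=11583; k=4: 11907+4018+27·49·41=70168; k=5: 1368+0+27·2·41=3582 → min 3582.
Length 5: M₁..M₅: k=1: 0+2448+36·20·2=3888; k=2: 19440+1368+36·27·2=22752; k=3: 11340+882+36·9·2=12870; k=4: 27216+0+36·49·2=30744 → min 3888 | M₂..M₆: k=2: 0+3582+20·27·41=25722; k=3: 4860+1620+20·9·41=13860; k=4: 13680+4018+20·49·41=57878; k=5: 2448+0+20·2·41=4088 → min 4088.
Length 6: M₁..M₆: k=1: 0+4088+36·20·41=33608; k=2: 19440+3582+36·27·41=62874; k=3: 11340+1620+36·9·41=26244; k=4: 27216+4018+36·49·41=103558; k=5: 3888+0+36·2·41=6840 → min 6840.
Optimal order: ((M₁(M₂(M₃(M₄M₅))))M₆) with cost 6840.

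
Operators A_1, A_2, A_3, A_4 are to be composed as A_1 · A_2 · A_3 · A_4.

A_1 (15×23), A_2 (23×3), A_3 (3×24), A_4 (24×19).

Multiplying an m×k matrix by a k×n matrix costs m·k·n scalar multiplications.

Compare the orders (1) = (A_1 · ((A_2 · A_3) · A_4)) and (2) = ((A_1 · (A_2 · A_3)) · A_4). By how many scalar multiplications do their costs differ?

1923

Order (1) = (A_1 · ((A_2 · A_3) · A_4)): (A_2 · A_3): 23×3 by 3×24 → 23×24, cost 23·3·24 = 1656; ((A_2 · A_3) · A_4): 23×24 by 24×19 → 23×19, cost 23·24·19 = 10488; cumulative 12144; (A_1 · ((A_2 · A_3) · A_4)): 15×23 by 23×19 → 15×19, cost 15·23·19 = 6555; cumulative 18699. Total 18699.
Order (2) = ((A_1 · (A_2 · A_3)) · A_4): (A_2 · A_3): 23×3 by 3×24 → 23×24, cost 23·3·24 = 1656; (A_1 · (A_2 · A_3)): 15×23 by 23×24 → 15×24, cost 15·23·24 = 8280; cumulative 9936; ((A_1 · (A_2 · A_3)) · A_4): 15×24 by 24×19 → 15×19, cost 15·24·19 = 6840; cumulative 16776. Total 16776.
Difference: |18699 − 16776| = 1923.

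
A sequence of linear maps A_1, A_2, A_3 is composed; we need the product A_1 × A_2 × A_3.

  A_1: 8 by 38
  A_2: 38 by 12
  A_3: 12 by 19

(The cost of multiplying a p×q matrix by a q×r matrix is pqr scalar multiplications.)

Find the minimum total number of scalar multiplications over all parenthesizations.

Order (A_1 × (A_2 × A_3)): (A_2 × A_3): 38×12 by 12×19 → 38×19, cost 38·12·19 = 8664; (A_1 × (A_2 × A_3)): 8×38 by 38×19 → 8×19, cost 8·38·19 = 5776; cumulative 14440. Total 14440.
Order ((A_1 × A_2) × A_3): (A_1 × A_2): 8×38 by 38×12 → 8×12, cost 8·38·12 = 3648; ((A_1 × A_2) × A_3): 8×12 by 12×19 → 8×19, cost 8·12·19 = 1824; cumulative 5472. Total 5472.
Minimum: 5472.

5472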